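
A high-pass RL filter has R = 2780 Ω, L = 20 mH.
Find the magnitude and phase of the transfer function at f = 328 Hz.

Step 1 — Angular frequency: ω = 2π·328 = 2061 rad/s.
Step 2 — Transfer function: H(jω) = jωL/(R + jωL).
Step 3 — Numerator jωL = j·41.22; denominator R + jωL = 2780 + j41.22.
Step 4 — H = 0.0002198 + j0.01482.
Step 5 — Magnitude: |H| = 0.01482 (-36.6 dB); phase: φ = 89.2°.

|H| = 0.01482 (-36.6 dB), φ = 89.2°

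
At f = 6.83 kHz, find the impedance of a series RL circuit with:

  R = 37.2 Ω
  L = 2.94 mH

Step 1 — Angular frequency: ω = 2π·f = 2π·6830 = 4.291e+04 rad/s.
Step 2 — Component impedances:
  R: Z = R = 37.2 Ω
  L: Z = jωL = j·4.291e+04·0.00294 = 0 + j126.2 Ω
Step 3 — Series combination: Z_total = R + L = 37.2 + j126.2 Ω = 131.5∠73.6° Ω.

Z = 37.2 + j126.2 Ω = 131.5∠73.6° Ω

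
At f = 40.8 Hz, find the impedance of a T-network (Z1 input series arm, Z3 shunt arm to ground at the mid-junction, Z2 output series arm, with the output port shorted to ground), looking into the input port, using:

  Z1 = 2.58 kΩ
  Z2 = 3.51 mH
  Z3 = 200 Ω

Step 1 — Angular frequency: ω = 2π·f = 2π·40.8 = 256.4 rad/s.
Step 2 — Component impedances:
  Z1: Z = R = 2580 Ω
  Z2: Z = jωL = j·256.4·0.00351 = 0 + j0.8998 Ω
  Z3: Z = R = 200 Ω
Step 3 — With the output port shorted to ground, the output series arm Z2 runs from the junction to ground; the shunt arm Z3 also runs from the junction to ground. They appear in parallel: Z3 || Z2 = 0.004048 + j0.8998 Ω.
Step 4 — Series with input arm Z1: Z_in = Z1 + (Z3 || Z2) = 2580 + j0.8998 Ω = 2580∠0.0° Ω.

Z = 2580 + j0.8998 Ω = 2580∠0.0° Ω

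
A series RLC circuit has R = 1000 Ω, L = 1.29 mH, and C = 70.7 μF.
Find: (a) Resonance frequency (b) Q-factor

Step 1 — Resonance condition Im(Z)=0 gives ω₀ = 1/√(LC).
Step 2 — ω₀ = 1/√(0.00129·7.07e-05) = 3311 rad/s.
Step 3 — f₀ = ω₀/(2π) = 527 Hz.
Step 4 — Series Q: Q = ω₀L/R = 3311·0.00129/1000 = 0.004272.

(a) f₀ = 527 Hz  (b) Q = 0.004272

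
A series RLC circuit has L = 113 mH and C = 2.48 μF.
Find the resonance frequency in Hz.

Step 1 — Resonance condition Im(Z)=0 gives ω₀ = 1/√(LC).
Step 2 — ω₀ = 1/√(0.113·2.48e-06) = 1889 rad/s.
Step 3 — f₀ = ω₀/(2π) = 300.6 Hz.

f₀ = 300.6 Hz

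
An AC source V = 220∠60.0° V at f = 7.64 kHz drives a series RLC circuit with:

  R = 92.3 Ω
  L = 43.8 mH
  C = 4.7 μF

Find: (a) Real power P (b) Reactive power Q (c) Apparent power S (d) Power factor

Step 1 — Angular frequency: ω = 2π·f = 2π·7640 = 4.8e+04 rad/s.
Step 2 — Component impedances:
  R: Z = R = 92.3 Ω
  L: Z = jωL = j·4.8e+04·0.0438 = 0 + j2103 Ω
  C: Z = 1/(jωC) = -j/(ω·C) = 0 - j4.432 Ω
Step 3 — Series combination: Z_total = R + L + C = 92.3 + j2098 Ω = 2100∠87.5° Ω.
Step 4 — Source phasor: V = 220∠60.0° V = 110 + j190.5 V.
Step 5 — Current: I = V / Z = 0.09293 - j0.04834 A = 0.1048∠-27.5° A.
Step 6 — Complex power: S = V·I* = 1.013 + j23.02 VA.
Step 7 — Real power: P = Re(S) = 1.013 W.
Step 8 — Reactive power: Q = Im(S) = 23.02 VAR.
Step 9 — Apparent power: |S| = 23.05 VA.
Step 10 — Power factor: PF = P/|S| = 0.04395 (lagging).

(a) P = 1.013 W  (b) Q = 23.02 VAR  (c) S = 23.05 VA  (d) PF = 0.04395 (lagging)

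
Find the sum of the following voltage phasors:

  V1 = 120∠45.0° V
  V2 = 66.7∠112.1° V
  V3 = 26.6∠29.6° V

Step 1 — Convert each phasor to rectangular form:
  V1 = 120·(cos(45.0°) + j·sin(45.0°)) = 84.85 + j84.85 V
  V2 = 66.7·(cos(112.1°) + j·sin(112.1°)) = -25.09 + j61.8 V
  V3 = 26.6·(cos(29.6°) + j·sin(29.6°)) = 23.13 + j13.14 V
Step 2 — Sum components: V_total = 82.89 + j159.8 V.
Step 3 — Convert to polar: |V_total| = 180 V, ∠V_total = 62.6°.

V_total = 180∠62.6° V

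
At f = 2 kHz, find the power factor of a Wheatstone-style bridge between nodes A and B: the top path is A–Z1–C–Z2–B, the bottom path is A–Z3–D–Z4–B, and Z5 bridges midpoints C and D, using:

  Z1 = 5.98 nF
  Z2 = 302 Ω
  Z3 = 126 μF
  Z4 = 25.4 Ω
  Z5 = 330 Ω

Step 1 — Angular frequency: ω = 2π·f = 2π·2000 = 1.257e+04 rad/s.
Step 2 — Component impedances:
  Z1: Z = 1/(jωC) = -j/(ω·C) = 0 - j1.331e+04 Ω
  Z2: Z = R = 302 Ω
  Z3: Z = 1/(jωC) = -j/(ω·C) = 0 - j0.6316 Ω
  Z4: Z = R = 25.4 Ω
  Z5: Z = R = 330 Ω
Step 3 — Bridge requires nodal analysis (the Z5 bridge couples midpoints C and D, so the two paths cannot be reduced to a simple series/parallel combination). Setting node B to ground and injecting 1 A at node A, the 3-node admittance system at A, C, D solves to V_A = Z_AB = 24.42 - j0.6437 Ω = 24.43∠-1.5° Ω.
Step 4 — Power factor: PF = cos(φ) = Re(Z)/|Z| = 24.4173/24.4257 = 0.9997.
Step 5 — Type: Im(Z) = -0.6437 ⇒ leading (phase φ = -1.5°).

PF = 0.9997 (leading, φ = -1.5°)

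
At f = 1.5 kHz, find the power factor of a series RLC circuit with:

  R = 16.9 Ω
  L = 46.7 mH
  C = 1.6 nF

Step 1 — Angular frequency: ω = 2π·f = 2π·1500 = 9425 rad/s.
Step 2 — Component impedances:
  R: Z = R = 16.9 Ω
  L: Z = jωL = j·9425·0.0467 = 0 + j440.1 Ω
  C: Z = 1/(jωC) = -j/(ω·C) = 0 - j6.631e+04 Ω
Step 3 — Series combination: Z_total = R + L + C = 16.9 - j6.587e+04 Ω = 6.587e+04∠-90.0° Ω.
Step 4 — Power factor: PF = cos(φ) = Re(Z)/|Z| = 16.9/65874.4 = 0.0002565.
Step 5 — Type: Im(Z) = -6.587e+04 ⇒ leading (phase φ = -90.0°).

PF = 0.0002565 (leading, φ = -90.0°)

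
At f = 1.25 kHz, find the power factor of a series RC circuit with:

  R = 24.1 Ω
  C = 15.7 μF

Step 1 — Angular frequency: ω = 2π·f = 2π·1250 = 7854 rad/s.
Step 2 — Component impedances:
  R: Z = R = 24.1 Ω
  C: Z = 1/(jωC) = -j/(ω·C) = 0 - j8.11 Ω
Step 3 — Series combination: Z_total = R + C = 24.1 - j8.11 Ω = 25.43∠-18.6° Ω.
Step 4 — Power factor: PF = cos(φ) = Re(Z)/|Z| = 24.1/25.428 = 0.9478.
Step 5 — Type: Im(Z) = -8.11 ⇒ leading (phase φ = -18.6°).

PF = 0.9478 (leading, φ = -18.6°)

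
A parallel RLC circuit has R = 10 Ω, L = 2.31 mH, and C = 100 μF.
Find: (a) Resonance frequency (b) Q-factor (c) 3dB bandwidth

Step 1 — Resonance: ω₀ = 1/√(LC) = 1/√(0.00231·0.0001) = 2081 rad/s.
Step 2 — f₀ = ω₀/(2π) = 331.1 Hz.
Step 3 — Parallel Q: Q = R/(ω₀L) = 10/(2081·0.00231) = 2.081.
Step 4 — Bandwidth: Δω = ω₀/Q = 1000 rad/s; BW = Δω/(2π) = 159.2 Hz.

(a) f₀ = 331.1 Hz  (b) Q = 2.081  (c) BW = 159.2 Hz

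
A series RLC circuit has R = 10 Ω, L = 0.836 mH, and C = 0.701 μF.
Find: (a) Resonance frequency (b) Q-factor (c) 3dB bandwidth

Step 1 — Resonance: ω₀ = 1/√(LC) = 1/√(0.000836·7.01e-07) = 4.131e+04 rad/s.
Step 2 — f₀ = ω₀/(2π) = 6574 Hz.
Step 3 — Series Q: Q = ω₀L/R = 4.131e+04·0.000836/10 = 3.453.
Step 4 — Bandwidth: Δω = ω₀/Q = 1.196e+04 rad/s; BW = Δω/(2π) = 1904 Hz.

(a) f₀ = 6574 Hz  (b) Q = 3.453  (c) BW = 1904 Hz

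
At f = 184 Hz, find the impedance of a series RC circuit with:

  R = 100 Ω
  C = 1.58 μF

Step 1 — Angular frequency: ω = 2π·f = 2π·184 = 1156 rad/s.
Step 2 — Component impedances:
  R: Z = R = 100 Ω
  C: Z = 1/(jωC) = -j/(ω·C) = 0 - j547.5 Ω
Step 3 — Series combination: Z_total = R + C = 100 - j547.5 Ω = 556.5∠-79.6° Ω.

Z = 100 - j547.5 Ω = 556.5∠-79.6° Ω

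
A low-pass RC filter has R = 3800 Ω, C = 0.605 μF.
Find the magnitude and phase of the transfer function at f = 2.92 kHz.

Step 1 — Angular frequency: ω = 2π·2920 = 1.835e+04 rad/s.
Step 2 — Transfer function: H(jω) = 1/(1 + jωRC).
Step 3 — Denominator: 1 + jωRC = 1 + j·1.835e+04·3800·6.05e-07 = 1 + j42.18.
Step 4 — H = 0.0005618 - j0.02369.
Step 5 — Magnitude: |H| = 0.0237 (-32.5 dB); phase: φ = -88.6°.

|H| = 0.0237 (-32.5 dB), φ = -88.6°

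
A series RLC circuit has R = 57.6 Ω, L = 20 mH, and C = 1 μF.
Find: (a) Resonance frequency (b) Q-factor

Step 1 — Resonance condition Im(Z)=0 gives ω₀ = 1/√(LC).
Step 2 — ω₀ = 1/√(0.02·1e-06) = 7071 rad/s.
Step 3 — f₀ = ω₀/(2π) = 1125 Hz.
Step 4 — Series Q: Q = ω₀L/R = 7071·0.02/57.6 = 2.455.

(a) f₀ = 1125 Hz  (b) Q = 2.455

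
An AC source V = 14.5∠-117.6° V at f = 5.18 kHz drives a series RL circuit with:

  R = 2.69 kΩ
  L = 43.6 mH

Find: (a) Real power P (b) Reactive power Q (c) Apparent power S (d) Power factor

Step 1 — Angular frequency: ω = 2π·f = 2π·5180 = 3.255e+04 rad/s.
Step 2 — Component impedances:
  R: Z = R = 2690 Ω
  L: Z = jωL = j·3.255e+04·0.0436 = 0 + j1419 Ω
Step 3 — Series combination: Z_total = R + L = 2690 + j1419 Ω = 3041∠27.8° Ω.
Step 4 — Source phasor: V = 14.5∠-117.6° V = -6.718 - j12.85 V.
Step 5 — Current: I = V / Z = -0.003925 - j0.002706 A = 0.004768∠-145.4° A.
Step 6 — Complex power: S = V·I* = 0.06114 + j0.03226 VA.
Step 7 — Real power: P = Re(S) = 0.06114 W.
Step 8 — Reactive power: Q = Im(S) = 0.03226 VAR.
Step 9 — Apparent power: |S| = 0.06913 VA.
Step 10 — Power factor: PF = P/|S| = 0.8845 (lagging).

(a) P = 0.06114 W  (b) Q = 0.03226 VAR  (c) S = 0.06913 VA  (d) PF = 0.8845 (lagging)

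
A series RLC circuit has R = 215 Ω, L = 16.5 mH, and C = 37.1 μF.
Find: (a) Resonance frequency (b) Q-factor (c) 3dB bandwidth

Step 1 — Resonance: ω₀ = 1/√(LC) = 1/√(0.0165·3.71e-05) = 1278 rad/s.
Step 2 — f₀ = ω₀/(2π) = 203.4 Hz.
Step 3 — Series Q: Q = ω₀L/R = 1278·0.0165/215 = 0.09809.
Step 4 — Bandwidth: Δω = ω₀/Q = 1.303e+04 rad/s; BW = Δω/(2π) = 2074 Hz.

(a) f₀ = 203.4 Hz  (b) Q = 0.09809  (c) BW = 2074 Hz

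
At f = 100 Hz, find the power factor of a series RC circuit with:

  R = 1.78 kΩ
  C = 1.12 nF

Step 1 — Angular frequency: ω = 2π·f = 2π·100 = 628.3 rad/s.
Step 2 — Component impedances:
  R: Z = R = 1780 Ω
  C: Z = 1/(jωC) = -j/(ω·C) = 0 - j1.421e+06 Ω
Step 3 — Series combination: Z_total = R + C = 1780 - j1.421e+06 Ω = 1.421e+06∠-89.9° Ω.
Step 4 — Power factor: PF = cos(φ) = Re(Z)/|Z| = 1780/1.421e+06 = 0.001253.
Step 5 — Type: Im(Z) = -1.421e+06 ⇒ leading (phase φ = -89.9°).

PF = 0.001253 (leading, φ = -89.9°)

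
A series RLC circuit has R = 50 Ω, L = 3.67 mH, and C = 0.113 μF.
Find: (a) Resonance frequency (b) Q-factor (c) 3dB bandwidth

Step 1 — Resonance: ω₀ = 1/√(LC) = 1/√(0.00367·1.13e-07) = 4.911e+04 rad/s.
Step 2 — f₀ = ω₀/(2π) = 7815 Hz.
Step 3 — Series Q: Q = ω₀L/R = 4.911e+04·0.00367/50 = 3.604.
Step 4 — Bandwidth: Δω = ω₀/Q = 1.362e+04 rad/s; BW = Δω/(2π) = 2168 Hz.

(a) f₀ = 7815 Hz  (b) Q = 3.604  (c) BW = 2168 Hz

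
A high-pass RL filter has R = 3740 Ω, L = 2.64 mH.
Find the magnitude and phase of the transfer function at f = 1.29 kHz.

Step 1 — Angular frequency: ω = 2π·1290 = 8105 rad/s.
Step 2 — Transfer function: H(jω) = jωL/(R + jωL).
Step 3 — Numerator jωL = j·21.4; denominator R + jωL = 3740 + j21.4.
Step 4 — H = 3.273e-05 + j0.005721.
Step 5 — Magnitude: |H| = 0.005721 (-44.9 dB); phase: φ = 89.7°.

|H| = 0.005721 (-44.9 dB), φ = 89.7°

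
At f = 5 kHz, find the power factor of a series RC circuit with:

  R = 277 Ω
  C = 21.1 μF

Step 1 — Angular frequency: ω = 2π·f = 2π·5000 = 3.142e+04 rad/s.
Step 2 — Component impedances:
  R: Z = R = 277 Ω
  C: Z = 1/(jωC) = -j/(ω·C) = 0 - j1.509 Ω
Step 3 — Series combination: Z_total = R + C = 277 - j1.509 Ω = 277∠-0.3° Ω.
Step 4 — Power factor: PF = cos(φ) = Re(Z)/|Z| = 277/277 = 1.
Step 5 — Type: Im(Z) = -1.509 ⇒ leading (phase φ = -0.3°).

PF = 1 (leading, φ = -0.3°)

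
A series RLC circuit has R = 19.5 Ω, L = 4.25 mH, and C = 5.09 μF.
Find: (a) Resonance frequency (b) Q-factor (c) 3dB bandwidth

Step 1 — Resonance: ω₀ = 1/√(LC) = 1/√(0.00425·5.09e-06) = 6799 rad/s.
Step 2 — f₀ = ω₀/(2π) = 1082 Hz.
Step 3 — Series Q: Q = ω₀L/R = 6799·0.00425/19.5 = 1.482.
Step 4 — Bandwidth: Δω = ω₀/Q = 4588 rad/s; BW = Δω/(2π) = 730.2 Hz.

(a) f₀ = 1082 Hz  (b) Q = 1.482  (c) BW = 730.2 Hz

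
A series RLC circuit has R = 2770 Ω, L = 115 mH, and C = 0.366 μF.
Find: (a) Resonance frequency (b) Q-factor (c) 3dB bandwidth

Step 1 — Resonance condition Im(Z)=0 gives ω₀ = 1/√(LC).
Step 2 — ω₀ = 1/√(0.115·3.66e-07) = 4874 rad/s.
Step 3 — f₀ = ω₀/(2π) = 775.8 Hz.
Step 4 — Series Q: Q = ω₀L/R = 4874·0.115/2770 = 0.2024.
Step 5 — 3dB bandwidth: Δω = ω₀/Q = 2.409e+04 rad/s; BW = Δω/(2π) = 3834 Hz.

(a) f₀ = 775.8 Hz  (b) Q = 0.2024  (c) BW = 3834 Hz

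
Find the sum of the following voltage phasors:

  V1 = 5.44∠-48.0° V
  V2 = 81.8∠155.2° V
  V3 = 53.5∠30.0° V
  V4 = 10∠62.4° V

Step 1 — Convert each phasor to rectangular form:
  V1 = 5.44·(cos(-48.0°) + j·sin(-48.0°)) = 3.64 - j4.043 V
  V2 = 81.8·(cos(155.2°) + j·sin(155.2°)) = -74.26 + j34.31 V
  V3 = 53.5·(cos(30.0°) + j·sin(30.0°)) = 46.33 + j26.75 V
  V4 = 10·(cos(62.4°) + j·sin(62.4°)) = 4.633 + j8.862 V
Step 2 — Sum components: V_total = -19.65 + j65.88 V.
Step 3 — Convert to polar: |V_total| = 68.75 V, ∠V_total = 106.6°.

V_total = 68.75∠106.6° V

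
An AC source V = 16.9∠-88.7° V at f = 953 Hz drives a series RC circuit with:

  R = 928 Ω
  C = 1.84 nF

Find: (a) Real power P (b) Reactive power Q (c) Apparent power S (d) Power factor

Step 1 — Angular frequency: ω = 2π·f = 2π·953 = 5988 rad/s.
Step 2 — Component impedances:
  R: Z = R = 928 Ω
  C: Z = 1/(jωC) = -j/(ω·C) = 0 - j9.076e+04 Ω
Step 3 — Series combination: Z_total = R + C = 928 - j9.076e+04 Ω = 9.077e+04∠-89.4° Ω.
Step 4 — Source phasor: V = 16.9∠-88.7° V = 0.3834 - j16.9 V.
Step 5 — Current: I = V / Z = 0.0001862 + j2.321e-06 A = 0.0001862∠0.7° A.
Step 6 — Complex power: S = V·I* = 3.217e-05 - j0.003146 VA.
Step 7 — Real power: P = Re(S) = 3.217e-05 W.
Step 8 — Reactive power: Q = Im(S) = -0.003146 VAR.
Step 9 — Apparent power: |S| = 0.003147 VA.
Step 10 — Power factor: PF = P/|S| = 0.01022 (leading).

(a) P = 3.217e-05 W  (b) Q = -0.003146 VAR  (c) S = 0.003147 VA  (d) PF = 0.01022 (leading)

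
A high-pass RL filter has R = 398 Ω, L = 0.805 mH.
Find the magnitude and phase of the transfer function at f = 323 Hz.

Step 1 — Angular frequency: ω = 2π·323 = 2029 rad/s.
Step 2 — Transfer function: H(jω) = jωL/(R + jωL).
Step 3 — Numerator jωL = j·1.634; denominator R + jωL = 398 + j1.634.
Step 4 — H = 1.685e-05 + j0.004105.
Step 5 — Magnitude: |H| = 0.004105 (-47.7 dB); phase: φ = 89.8°.

|H| = 0.004105 (-47.7 dB), φ = 89.8°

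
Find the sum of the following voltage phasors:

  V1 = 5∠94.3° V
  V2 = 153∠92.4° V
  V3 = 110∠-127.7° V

Step 1 — Convert each phasor to rectangular form:
  V1 = 5·(cos(94.3°) + j·sin(94.3°)) = -0.3749 + j4.986 V
  V2 = 153·(cos(92.4°) + j·sin(92.4°)) = -6.407 + j152.9 V
  V3 = 110·(cos(-127.7°) + j·sin(-127.7°)) = -67.27 - j87.03 V
Step 2 — Sum components: V_total = -74.05 + j70.82 V.
Step 3 — Convert to polar: |V_total| = 102.5 V, ∠V_total = 136.3°.

V_total = 102.5∠136.3° V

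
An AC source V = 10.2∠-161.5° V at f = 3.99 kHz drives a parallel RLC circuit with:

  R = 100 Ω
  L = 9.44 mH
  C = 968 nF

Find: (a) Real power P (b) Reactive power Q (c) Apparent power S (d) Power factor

Step 1 — Angular frequency: ω = 2π·f = 2π·3990 = 2.507e+04 rad/s.
Step 2 — Component impedances:
  R: Z = R = 100 Ω
  L: Z = jωL = j·2.507e+04·0.00944 = 0 + j236.7 Ω
  C: Z = 1/(jωC) = -j/(ω·C) = 0 - j41.21 Ω
Step 3 — Parallel combination: 1/Z_total = 1/R + 1/L + 1/C; Z_total = 19.93 - j39.95 Ω = 44.65∠-63.5° Ω.
Step 4 — Source phasor: V = 10.2∠-161.5° V = -9.673 - j3.237 V.
Step 5 — Current: I = V / Z = -0.03186 - j0.2262 A = 0.2285∠-98.0° A.
Step 6 — Complex power: S = V·I* = 1.04 - j2.085 VA.
Step 7 — Real power: P = Re(S) = 1.04 W.
Step 8 — Reactive power: Q = Im(S) = -2.085 VAR.
Step 9 — Apparent power: |S| = 2.33 VA.
Step 10 — Power factor: PF = P/|S| = 0.4465 (leading).

(a) P = 1.04 W  (b) Q = -2.085 VAR  (c) S = 2.33 VA  (d) PF = 0.4465 (leading)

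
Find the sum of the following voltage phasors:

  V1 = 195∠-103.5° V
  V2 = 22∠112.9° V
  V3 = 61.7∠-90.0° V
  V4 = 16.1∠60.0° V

Step 1 — Convert each phasor to rectangular form:
  V1 = 195·(cos(-103.5°) + j·sin(-103.5°)) = -45.52 - j189.6 V
  V2 = 22·(cos(112.9°) + j·sin(112.9°)) = -8.561 + j20.27 V
  V3 = 61.7·(cos(-90.0°) + j·sin(-90.0°)) = 0 - j61.7 V
  V4 = 16.1·(cos(60.0°) + j·sin(60.0°)) = 8.05 + j13.94 V
Step 2 — Sum components: V_total = -46.03 - j217.1 V.
Step 3 — Convert to polar: |V_total| = 221.9 V, ∠V_total = -102.0°.

V_total = 221.9∠-102.0° V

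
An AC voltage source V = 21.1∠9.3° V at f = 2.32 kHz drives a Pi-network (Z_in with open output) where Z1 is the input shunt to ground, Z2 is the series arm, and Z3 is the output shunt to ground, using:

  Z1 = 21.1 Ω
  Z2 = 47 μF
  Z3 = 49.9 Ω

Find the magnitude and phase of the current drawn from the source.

Step 1 — Angular frequency: ω = 2π·f = 2π·2320 = 1.458e+04 rad/s.
Step 2 — Component impedances:
  Z1: Z = R = 21.1 Ω
  Z2: Z = 1/(jωC) = -j/(ω·C) = 0 - j1.46 Ω
  Z3: Z = R = 49.9 Ω
Step 3 — With open output, the series arm Z2 and the output shunt Z3 appear in series to ground: Z2 + Z3 = 49.9 - j1.46 Ω.
Step 4 — Parallel with input shunt Z1: Z_in = Z1 || (Z2 + Z3) = 14.83 - j0.1289 Ω = 14.83∠-0.5° Ω.
Step 5 — Source phasor: V = 21.1∠9.3° V = 20.82 + j3.41 V.
Step 6 — Ohm's law: I = V / Z_total = (20.82 + j3.41) / (14.83 - j0.1289) = 1.402 + j0.2421 A.
Step 7 — Convert to polar: |I| = 1.423 A, ∠I = 9.8°.

I = 1.423∠9.8° A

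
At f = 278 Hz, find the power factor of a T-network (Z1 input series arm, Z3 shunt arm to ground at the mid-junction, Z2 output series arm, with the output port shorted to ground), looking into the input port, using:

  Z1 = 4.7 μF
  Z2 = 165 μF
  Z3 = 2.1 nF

Step 1 — Angular frequency: ω = 2π·f = 2π·278 = 1747 rad/s.
Step 2 — Component impedances:
  Z1: Z = 1/(jωC) = -j/(ω·C) = 0 - j121.8 Ω
  Z2: Z = 1/(jωC) = -j/(ω·C) = 0 - j3.47 Ω
  Z3: Z = 1/(jωC) = -j/(ω·C) = 0 - j2.726e+05 Ω
Step 3 — With the output port shorted to ground, the output series arm Z2 runs from the junction to ground; the shunt arm Z3 also runs from the junction to ground. They appear in parallel: Z3 || Z2 = 0 - j3.47 Ω.
Step 4 — Series with input arm Z1: Z_in = Z1 + (Z3 || Z2) = 0 - j125.3 Ω = 125.3∠-90.0° Ω.
Step 5 — Power factor: PF = cos(φ) = Re(Z)/|Z| = 0/125.3 = 0.
Step 6 — Type: Im(Z) = -125.3 ⇒ leading (phase φ = -90.0°).

PF = 0 (leading, φ = -90.0°)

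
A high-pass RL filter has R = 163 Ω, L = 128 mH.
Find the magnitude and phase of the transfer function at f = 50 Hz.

Step 1 — Angular frequency: ω = 2π·50 = 314.2 rad/s.
Step 2 — Transfer function: H(jω) = jωL/(R + jωL).
Step 3 — Numerator jωL = j·40.21; denominator R + jωL = 163 + j40.21.
Step 4 — H = 0.05737 + j0.2325.
Step 5 — Magnitude: |H| = 0.2395 (-12.4 dB); phase: φ = 76.1°.

|H| = 0.2395 (-12.4 dB), φ = 76.1°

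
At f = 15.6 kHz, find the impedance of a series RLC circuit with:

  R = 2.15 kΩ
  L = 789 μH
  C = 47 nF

Step 1 — Angular frequency: ω = 2π·f = 2π·1.56e+04 = 9.802e+04 rad/s.
Step 2 — Component impedances:
  R: Z = R = 2150 Ω
  L: Z = jωL = j·9.802e+04·0.000789 = 0 + j77.34 Ω
  C: Z = 1/(jωC) = -j/(ω·C) = 0 - j217.1 Ω
Step 3 — Series combination: Z_total = R + L + C = 2150 - j139.7 Ω = 2155∠-3.7° Ω.

Z = 2150 - j139.7 Ω = 2155∠-3.7° Ω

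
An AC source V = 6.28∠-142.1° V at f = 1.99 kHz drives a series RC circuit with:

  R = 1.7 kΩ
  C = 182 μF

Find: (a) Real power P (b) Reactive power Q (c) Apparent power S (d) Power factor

Step 1 — Angular frequency: ω = 2π·f = 2π·1990 = 1.25e+04 rad/s.
Step 2 — Component impedances:
  R: Z = R = 1700 Ω
  C: Z = 1/(jωC) = -j/(ω·C) = 0 - j0.4394 Ω
Step 3 — Series combination: Z_total = R + C = 1700 - j0.4394 Ω = 1700∠-0.0° Ω.
Step 4 — Source phasor: V = 6.28∠-142.1° V = -4.955 - j3.858 V.
Step 5 — Current: I = V / Z = -0.002914 - j0.00227 A = 0.003694∠-142.1° A.
Step 6 — Complex power: S = V·I* = 0.0232 - j5.997e-06 VA.
Step 7 — Real power: P = Re(S) = 0.0232 W.
Step 8 — Reactive power: Q = Im(S) = -5.997e-06 VAR.
Step 9 — Apparent power: |S| = 0.0232 VA.
Step 10 — Power factor: PF = P/|S| = 1 (leading).

(a) P = 0.0232 W  (b) Q = -5.997e-06 VAR  (c) S = 0.0232 VA  (d) PF = 1 (leading)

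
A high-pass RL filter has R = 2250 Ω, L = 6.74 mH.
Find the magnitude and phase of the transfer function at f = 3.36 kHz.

Step 1 — Angular frequency: ω = 2π·3360 = 2.111e+04 rad/s.
Step 2 — Transfer function: H(jω) = jωL/(R + jωL).
Step 3 — Numerator jωL = j·142.3; denominator R + jωL = 2250 + j142.3.
Step 4 — H = 0.003983 + j0.06299.
Step 5 — Magnitude: |H| = 0.06311 (-24.0 dB); phase: φ = 86.4°.

|H| = 0.06311 (-24.0 dB), φ = 86.4°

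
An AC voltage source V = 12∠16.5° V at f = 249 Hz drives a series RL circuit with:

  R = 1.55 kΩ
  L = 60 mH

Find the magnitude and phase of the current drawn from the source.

Step 1 — Angular frequency: ω = 2π·f = 2π·249 = 1565 rad/s.
Step 2 — Component impedances:
  R: Z = R = 1550 Ω
  L: Z = jωL = j·1565·0.06 = 0 + j93.87 Ω
Step 3 — Series combination: Z_total = R + L = 1550 + j93.87 Ω = 1553∠3.5° Ω.
Step 4 — Source phasor: V = 12∠16.5° V = 11.51 + j3.408 V.
Step 5 — Ohm's law: I = V / Z_total = (11.51 + j3.408) / (1550 + j93.87) = 0.007529 + j0.001743 A.
Step 6 — Convert to polar: |I| = 0.007728 A, ∠I = 13.0°.

I = 0.007728∠13.0° A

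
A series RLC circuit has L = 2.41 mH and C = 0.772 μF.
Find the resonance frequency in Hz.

Step 1 — Resonance condition Im(Z)=0 gives ω₀ = 1/√(LC).
Step 2 — ω₀ = 1/√(0.00241·7.72e-07) = 2.318e+04 rad/s.
Step 3 — f₀ = ω₀/(2π) = 3690 Hz.

f₀ = 3690 Hz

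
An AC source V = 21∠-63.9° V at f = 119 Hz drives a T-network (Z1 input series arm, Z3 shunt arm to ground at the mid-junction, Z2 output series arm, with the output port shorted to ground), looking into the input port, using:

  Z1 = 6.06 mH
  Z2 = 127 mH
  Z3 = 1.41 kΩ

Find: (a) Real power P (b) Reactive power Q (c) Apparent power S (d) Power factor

Step 1 — Angular frequency: ω = 2π·f = 2π·119 = 747.7 rad/s.
Step 2 — Component impedances:
  Z1: Z = jωL = j·747.7·0.00606 = 0 + j4.531 Ω
  Z2: Z = jωL = j·747.7·0.127 = 0 + j94.96 Ω
  Z3: Z = R = 1410 Ω
Step 3 — With the output port shorted to ground, the output series arm Z2 runs from the junction to ground; the shunt arm Z3 also runs from the junction to ground. They appear in parallel: Z3 || Z2 = 6.366 + j94.53 Ω.
Step 4 — Series with input arm Z1: Z_in = Z1 + (Z3 || Z2) = 6.366 + j99.06 Ω = 99.26∠86.3° Ω.
Step 5 — Source phasor: V = 21∠-63.9° V = 9.239 - j18.86 V.
Step 6 — Current: I = V / Z = -0.1836 - j0.1051 A = 0.2116∠-150.2° A.
Step 7 — Complex power: S = V·I* = 0.2849 + j4.434 VA.
Step 8 — Real power: P = Re(S) = 0.2849 W.
Step 9 — Reactive power: Q = Im(S) = 4.434 VAR.
Step 10 — Apparent power: |S| = 4.443 VA.
Step 11 — Power factor: PF = P/|S| = 0.06413 (lagging).

(a) P = 0.2849 W  (b) Q = 4.434 VAR  (c) S = 4.443 VA  (d) PF = 0.06413 (lagging)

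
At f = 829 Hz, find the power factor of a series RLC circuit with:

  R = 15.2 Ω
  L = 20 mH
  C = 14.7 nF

Step 1 — Angular frequency: ω = 2π·f = 2π·829 = 5209 rad/s.
Step 2 — Component impedances:
  R: Z = R = 15.2 Ω
  L: Z = jωL = j·5209·0.02 = 0 + j104.2 Ω
  C: Z = 1/(jωC) = -j/(ω·C) = 0 - j1.306e+04 Ω
Step 3 — Series combination: Z_total = R + L + C = 15.2 - j1.296e+04 Ω = 1.296e+04∠-89.9° Ω.
Step 4 — Power factor: PF = cos(φ) = Re(Z)/|Z| = 15.2/1.296e+04 = 0.001173.
Step 5 — Type: Im(Z) = -1.296e+04 ⇒ leading (phase φ = -89.9°).

PF = 0.001173 (leading, φ = -89.9°)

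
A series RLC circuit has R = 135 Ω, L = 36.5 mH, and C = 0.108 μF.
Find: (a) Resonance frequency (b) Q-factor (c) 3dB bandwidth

Step 1 — Resonance: ω₀ = 1/√(LC) = 1/√(0.0365·1.08e-07) = 1.593e+04 rad/s.
Step 2 — f₀ = ω₀/(2π) = 2535 Hz.
Step 3 — Series Q: Q = ω₀L/R = 1.593e+04·0.0365/135 = 4.306.
Step 4 — Bandwidth: Δω = ω₀/Q = 3699 rad/s; BW = Δω/(2π) = 588.7 Hz.

(a) f₀ = 2535 Hz  (b) Q = 4.306  (c) BW = 588.7 Hz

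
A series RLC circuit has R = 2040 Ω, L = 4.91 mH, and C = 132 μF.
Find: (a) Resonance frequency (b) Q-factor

Step 1 — Resonance condition Im(Z)=0 gives ω₀ = 1/√(LC).
Step 2 — ω₀ = 1/√(0.00491·0.000132) = 1242 rad/s.
Step 3 — f₀ = ω₀/(2π) = 197.7 Hz.
Step 4 — Series Q: Q = ω₀L/R = 1242·0.00491/2040 = 0.00299.

(a) f₀ = 197.7 Hz  (b) Q = 0.00299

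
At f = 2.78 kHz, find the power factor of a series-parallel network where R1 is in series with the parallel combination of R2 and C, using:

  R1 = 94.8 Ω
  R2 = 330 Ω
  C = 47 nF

Step 1 — Angular frequency: ω = 2π·f = 2π·2780 = 1.747e+04 rad/s.
Step 2 — Component impedances:
  R1: Z = R = 94.8 Ω
  R2: Z = R = 330 Ω
  C: Z = 1/(jωC) = -j/(ω·C) = 0 - j1218 Ω
Step 3 — Parallel branch: R2 || C = 1/(1/R2 + 1/C) = 307.4 - j83.29 Ω.
Step 4 — Series with R1: Z_total = R1 + (R2 || C) = 402.2 - j83.29 Ω = 410.8∠-11.7° Ω.
Step 5 — Power factor: PF = cos(φ) = Re(Z)/|Z| = 402.24/410.77 = 0.9792.
Step 6 — Type: Im(Z) = -83.29 ⇒ leading (phase φ = -11.7°).

PF = 0.9792 (leading, φ = -11.7°)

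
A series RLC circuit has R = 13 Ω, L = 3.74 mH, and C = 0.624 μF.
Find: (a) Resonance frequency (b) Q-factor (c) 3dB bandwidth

Step 1 — Resonance: ω₀ = 1/√(LC) = 1/√(0.00374·6.24e-07) = 2.07e+04 rad/s.
Step 2 — f₀ = ω₀/(2π) = 3295 Hz.
Step 3 — Series Q: Q = ω₀L/R = 2.07e+04·0.00374/13 = 5.955.
Step 4 — Bandwidth: Δω = ω₀/Q = 3476 rad/s; BW = Δω/(2π) = 553.2 Hz.

(a) f₀ = 3295 Hz  (b) Q = 5.955  (c) BW = 553.2 Hz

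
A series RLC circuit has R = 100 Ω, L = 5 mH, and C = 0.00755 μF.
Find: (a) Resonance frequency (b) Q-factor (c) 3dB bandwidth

Step 1 — Resonance condition Im(Z)=0 gives ω₀ = 1/√(LC).
Step 2 — ω₀ = 1/√(0.005·7.55e-09) = 1.628e+05 rad/s.
Step 3 — f₀ = ω₀/(2π) = 2.59e+04 Hz.
Step 4 — Series Q: Q = ω₀L/R = 1.628e+05·0.005/100 = 8.138.
Step 5 — 3dB bandwidth: Δω = ω₀/Q = 2e+04 rad/s; BW = Δω/(2π) = 3183 Hz.

(a) f₀ = 2.59e+04 Hz  (b) Q = 8.138  (c) BW = 3183 Hz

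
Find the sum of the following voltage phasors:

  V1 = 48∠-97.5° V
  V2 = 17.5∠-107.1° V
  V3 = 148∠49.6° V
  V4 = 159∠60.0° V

Step 1 — Convert each phasor to rectangular form:
  V1 = 48·(cos(-97.5°) + j·sin(-97.5°)) = -6.265 - j47.59 V
  V2 = 17.5·(cos(-107.1°) + j·sin(-107.1°)) = -5.146 - j16.73 V
  V3 = 148·(cos(49.6°) + j·sin(49.6°)) = 95.92 + j112.7 V
  V4 = 159·(cos(60.0°) + j·sin(60.0°)) = 79.5 + j137.7 V
Step 2 — Sum components: V_total = 164 + j186.1 V.
Step 3 — Convert to polar: |V_total| = 248.1 V, ∠V_total = 48.6°.

V_total = 248.1∠48.6° V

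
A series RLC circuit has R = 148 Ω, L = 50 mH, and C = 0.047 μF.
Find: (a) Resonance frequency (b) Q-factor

Step 1 — Resonance condition Im(Z)=0 gives ω₀ = 1/√(LC).
Step 2 — ω₀ = 1/√(0.05·4.7e-08) = 2.063e+04 rad/s.
Step 3 — f₀ = ω₀/(2π) = 3283 Hz.
Step 4 — Series Q: Q = ω₀L/R = 2.063e+04·0.05/148 = 6.969.

(a) f₀ = 3283 Hz  (b) Q = 6.969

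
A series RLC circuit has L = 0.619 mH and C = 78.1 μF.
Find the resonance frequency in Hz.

Step 1 — Resonance condition Im(Z)=0 gives ω₀ = 1/√(LC).
Step 2 — ω₀ = 1/√(0.000619·7.81e-05) = 4548 rad/s.
Step 3 — f₀ = ω₀/(2π) = 723.9 Hz.

f₀ = 723.9 Hz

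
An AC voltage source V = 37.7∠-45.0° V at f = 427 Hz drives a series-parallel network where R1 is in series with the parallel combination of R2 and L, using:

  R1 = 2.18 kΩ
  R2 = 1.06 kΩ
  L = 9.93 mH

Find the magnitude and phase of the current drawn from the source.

Step 1 — Angular frequency: ω = 2π·f = 2π·427 = 2683 rad/s.
Step 2 — Component impedances:
  R1: Z = R = 2180 Ω
  R2: Z = R = 1060 Ω
  L: Z = jωL = j·2683·0.00993 = 0 + j26.64 Ω
Step 3 — Parallel branch: R2 || L = 1/(1/R2 + 1/L) = 0.6692 + j26.62 Ω.
Step 4 — Series with R1: Z_total = R1 + (R2 || L) = 2181 + j26.62 Ω = 2181∠0.7° Ω.
Step 5 — Source phasor: V = 37.7∠-45.0° V = 26.66 - j26.66 V.
Step 6 — Ohm's law: I = V / Z_total = (26.66 - j26.66) / (2181 + j26.62) = 0.01207 - j0.01237 A.
Step 7 — Convert to polar: |I| = 0.01729 A, ∠I = -45.7°.

I = 0.01729∠-45.7° A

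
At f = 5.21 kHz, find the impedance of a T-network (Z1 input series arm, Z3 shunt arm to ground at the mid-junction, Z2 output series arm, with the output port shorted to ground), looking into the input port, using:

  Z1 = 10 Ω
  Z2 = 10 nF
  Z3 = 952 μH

Step 1 — Angular frequency: ω = 2π·f = 2π·5210 = 3.274e+04 rad/s.
Step 2 — Component impedances:
  Z1: Z = R = 10 Ω
  Z2: Z = 1/(jωC) = -j/(ω·C) = 0 - j3055 Ω
  Z3: Z = jωL = j·3.274e+04·0.000952 = 0 + j31.16 Ω
Step 3 — With the output port shorted to ground, the output series arm Z2 runs from the junction to ground; the shunt arm Z3 also runs from the junction to ground. They appear in parallel: Z3 || Z2 = 0 + j31.49 Ω.
Step 4 — Series with input arm Z1: Z_in = Z1 + (Z3 || Z2) = 10 + j31.49 Ω = 33.04∠72.4° Ω.

Z = 10 + j31.49 Ω = 33.04∠72.4° Ω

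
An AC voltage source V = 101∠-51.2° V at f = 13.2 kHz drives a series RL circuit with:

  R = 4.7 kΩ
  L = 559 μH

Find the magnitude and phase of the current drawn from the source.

Step 1 — Angular frequency: ω = 2π·f = 2π·1.32e+04 = 8.294e+04 rad/s.
Step 2 — Component impedances:
  R: Z = R = 4700 Ω
  L: Z = jωL = j·8.294e+04·0.000559 = 0 + j46.36 Ω
Step 3 — Series combination: Z_total = R + L = 4700 + j46.36 Ω = 4700∠0.6° Ω.
Step 4 — Source phasor: V = 101∠-51.2° V = 63.29 - j78.71 V.
Step 5 — Ohm's law: I = V / Z_total = (63.29 - j78.71) / (4700 + j46.36) = 0.0133 - j0.01688 A.
Step 6 — Convert to polar: |I| = 0.02149 A, ∠I = -51.8°.

I = 0.02149∠-51.8° A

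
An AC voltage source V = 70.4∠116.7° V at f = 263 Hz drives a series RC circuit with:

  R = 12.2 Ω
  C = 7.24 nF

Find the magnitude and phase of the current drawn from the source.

Step 1 — Angular frequency: ω = 2π·f = 2π·263 = 1652 rad/s.
Step 2 — Component impedances:
  R: Z = R = 12.2 Ω
  C: Z = 1/(jωC) = -j/(ω·C) = 0 - j8.358e+04 Ω
Step 3 — Series combination: Z_total = R + C = 12.2 - j8.358e+04 Ω = 8.358e+04∠-90.0° Ω.
Step 4 — Source phasor: V = 70.4∠116.7° V = -31.63 + j62.89 V.
Step 5 — Ohm's law: I = V / Z_total = (-31.63 + j62.89) / (12.2 - j8.358e+04) = -0.0007525 - j0.0003783 A.
Step 6 — Convert to polar: |I| = 0.0008423 A, ∠I = -153.3°.

I = 0.0008423∠-153.3° A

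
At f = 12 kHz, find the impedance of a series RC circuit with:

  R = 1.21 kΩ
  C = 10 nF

Step 1 — Angular frequency: ω = 2π·f = 2π·1.2e+04 = 7.54e+04 rad/s.
Step 2 — Component impedances:
  R: Z = R = 1210 Ω
  C: Z = 1/(jωC) = -j/(ω·C) = 0 - j1326 Ω
Step 3 — Series combination: Z_total = R + C = 1210 - j1326 Ω = 1795∠-47.6° Ω.

Z = 1210 - j1326 Ω = 1795∠-47.6° Ω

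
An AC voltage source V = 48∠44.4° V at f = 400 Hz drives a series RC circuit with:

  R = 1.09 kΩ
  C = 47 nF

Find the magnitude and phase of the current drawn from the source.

Step 1 — Angular frequency: ω = 2π·f = 2π·400 = 2513 rad/s.
Step 2 — Component impedances:
  R: Z = R = 1090 Ω
  C: Z = 1/(jωC) = -j/(ω·C) = 0 - j8466 Ω
Step 3 — Series combination: Z_total = R + C = 1090 - j8466 Ω = 8536∠-82.7° Ω.
Step 4 — Source phasor: V = 48∠44.4° V = 34.29 + j33.58 V.
Step 5 — Ohm's law: I = V / Z_total = (34.29 + j33.58) / (1090 - j8466) = -0.003389 + j0.004487 A.
Step 6 — Convert to polar: |I| = 0.005624 A, ∠I = 127.1°.

I = 0.005624∠127.1° A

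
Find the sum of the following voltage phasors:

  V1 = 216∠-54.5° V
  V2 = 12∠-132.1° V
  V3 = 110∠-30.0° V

Step 1 — Convert each phasor to rectangular form:
  V1 = 216·(cos(-54.5°) + j·sin(-54.5°)) = 125.4 - j175.8 V
  V2 = 12·(cos(-132.1°) + j·sin(-132.1°)) = -8.045 - j8.904 V
  V3 = 110·(cos(-30.0°) + j·sin(-30.0°)) = 95.26 - j55 V
Step 2 — Sum components: V_total = 212.6 - j239.8 V.
Step 3 — Convert to polar: |V_total| = 320.5 V, ∠V_total = -48.4°.

V_total = 320.5∠-48.4° V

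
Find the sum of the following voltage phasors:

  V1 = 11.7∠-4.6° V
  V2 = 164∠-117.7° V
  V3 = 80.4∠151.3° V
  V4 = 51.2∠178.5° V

Step 1 — Convert each phasor to rectangular form:
  V1 = 11.7·(cos(-4.6°) + j·sin(-4.6°)) = 11.66 - j0.9383 V
  V2 = 164·(cos(-117.7°) + j·sin(-117.7°)) = -76.23 - j145.2 V
  V3 = 80.4·(cos(151.3°) + j·sin(151.3°)) = -70.52 + j38.61 V
  V4 = 51.2·(cos(178.5°) + j·sin(178.5°)) = -51.18 + j1.34 V
Step 2 — Sum components: V_total = -186.3 - j106.2 V.
Step 3 — Convert to polar: |V_total| = 214.4 V, ∠V_total = -150.3°.

V_total = 214.4∠-150.3° V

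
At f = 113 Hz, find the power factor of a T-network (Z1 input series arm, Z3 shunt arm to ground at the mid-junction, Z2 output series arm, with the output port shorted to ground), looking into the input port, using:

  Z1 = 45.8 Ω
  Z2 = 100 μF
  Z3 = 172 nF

Step 1 — Angular frequency: ω = 2π·f = 2π·113 = 710 rad/s.
Step 2 — Component impedances:
  Z1: Z = R = 45.8 Ω
  Z2: Z = 1/(jωC) = -j/(ω·C) = 0 - j14.08 Ω
  Z3: Z = 1/(jωC) = -j/(ω·C) = 0 - j8189 Ω
Step 3 — With the output port shorted to ground, the output series arm Z2 runs from the junction to ground; the shunt arm Z3 also runs from the junction to ground. They appear in parallel: Z3 || Z2 = 0 - j14.06 Ω.
Step 4 — Series with input arm Z1: Z_in = Z1 + (Z3 || Z2) = 45.8 - j14.06 Ω = 47.91∠-17.1° Ω.
Step 5 — Power factor: PF = cos(φ) = Re(Z)/|Z| = 45.8/47.91 = 0.956.
Step 6 — Type: Im(Z) = -14.06 ⇒ leading (phase φ = -17.1°).

PF = 0.956 (leading, φ = -17.1°)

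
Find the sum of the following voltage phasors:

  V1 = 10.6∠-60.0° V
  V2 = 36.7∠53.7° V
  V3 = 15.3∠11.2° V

Step 1 — Convert each phasor to rectangular form:
  V1 = 10.6·(cos(-60.0°) + j·sin(-60.0°)) = 5.3 - j9.18 V
  V2 = 36.7·(cos(53.7°) + j·sin(53.7°)) = 21.73 + j29.58 V
  V3 = 15.3·(cos(11.2°) + j·sin(11.2°)) = 15.01 + j2.972 V
Step 2 — Sum components: V_total = 42.04 + j23.37 V.
Step 3 — Convert to polar: |V_total| = 48.09 V, ∠V_total = 29.1°.

V_total = 48.09∠29.1° V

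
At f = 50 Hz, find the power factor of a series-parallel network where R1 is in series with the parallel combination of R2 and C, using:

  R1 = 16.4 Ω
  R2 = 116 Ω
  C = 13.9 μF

Step 1 — Angular frequency: ω = 2π·f = 2π·50 = 314.2 rad/s.
Step 2 — Component impedances:
  R1: Z = R = 16.4 Ω
  R2: Z = R = 116 Ω
  C: Z = 1/(jωC) = -j/(ω·C) = 0 - j229 Ω
Step 3 — Parallel branch: R2 || C = 1/(1/R2 + 1/C) = 92.31 - j46.76 Ω.
Step 4 — Series with R1: Z_total = R1 + (R2 || C) = 108.7 - j46.76 Ω = 118.3∠-23.3° Ω.
Step 5 — Power factor: PF = cos(φ) = Re(Z)/|Z| = 108.71/118.34 = 0.9186.
Step 6 — Type: Im(Z) = -46.76 ⇒ leading (phase φ = -23.3°).

PF = 0.9186 (leading, φ = -23.3°)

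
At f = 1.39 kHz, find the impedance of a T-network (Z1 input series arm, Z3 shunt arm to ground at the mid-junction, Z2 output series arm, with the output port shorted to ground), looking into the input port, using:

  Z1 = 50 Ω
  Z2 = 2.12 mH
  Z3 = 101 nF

Step 1 — Angular frequency: ω = 2π·f = 2π·1390 = 8734 rad/s.
Step 2 — Component impedances:
  Z1: Z = R = 50 Ω
  Z2: Z = jωL = j·8734·0.00212 = 0 + j18.52 Ω
  Z3: Z = 1/(jωC) = -j/(ω·C) = 0 - j1134 Ω
Step 3 — With the output port shorted to ground, the output series arm Z2 runs from the junction to ground; the shunt arm Z3 also runs from the junction to ground. They appear in parallel: Z3 || Z2 = 0 + j18.82 Ω.
Step 4 — Series with input arm Z1: Z_in = Z1 + (Z3 || Z2) = 50 + j18.82 Ω = 53.43∠20.6° Ω.

Z = 50 + j18.82 Ω = 53.43∠20.6° Ω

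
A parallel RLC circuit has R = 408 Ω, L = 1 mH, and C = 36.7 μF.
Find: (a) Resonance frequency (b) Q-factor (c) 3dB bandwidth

Step 1 — Resonance: ω₀ = 1/√(LC) = 1/√(0.001·3.67e-05) = 5220 rad/s.
Step 2 — f₀ = ω₀/(2π) = 830.8 Hz.
Step 3 — Parallel Q: Q = R/(ω₀L) = 408/(5220·0.001) = 78.16.
Step 4 — Bandwidth: Δω = ω₀/Q = 66.78 rad/s; BW = Δω/(2π) = 10.63 Hz.

(a) f₀ = 830.8 Hz  (b) Q = 78.16  (c) BW = 10.63 Hz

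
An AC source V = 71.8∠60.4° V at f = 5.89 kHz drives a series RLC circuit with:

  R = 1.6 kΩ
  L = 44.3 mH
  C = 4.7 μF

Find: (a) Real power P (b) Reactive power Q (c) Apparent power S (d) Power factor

Step 1 — Angular frequency: ω = 2π·f = 2π·5890 = 3.701e+04 rad/s.
Step 2 — Component impedances:
  R: Z = R = 1600 Ω
  L: Z = jωL = j·3.701e+04·0.0443 = 0 + j1639 Ω
  C: Z = 1/(jωC) = -j/(ω·C) = 0 - j5.749 Ω
Step 3 — Series combination: Z_total = R + L + C = 1600 + j1634 Ω = 2287∠45.6° Ω.
Step 4 — Source phasor: V = 71.8∠60.4° V = 35.47 + j62.43 V.
Step 5 — Current: I = V / Z = 0.03036 + j0.008022 A = 0.0314∠14.8° A.
Step 6 — Complex power: S = V·I* = 1.577 + j1.611 VA.
Step 7 — Real power: P = Re(S) = 1.577 W.
Step 8 — Reactive power: Q = Im(S) = 1.611 VAR.
Step 9 — Apparent power: |S| = 2.254 VA.
Step 10 — Power factor: PF = P/|S| = 0.6997 (lagging).

(a) P = 1.577 W  (b) Q = 1.611 VAR  (c) S = 2.254 VA  (d) PF = 0.6997 (lagging)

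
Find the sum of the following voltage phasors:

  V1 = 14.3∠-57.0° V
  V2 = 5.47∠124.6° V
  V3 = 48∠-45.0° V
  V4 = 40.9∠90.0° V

Step 1 — Convert each phasor to rectangular form:
  V1 = 14.3·(cos(-57.0°) + j·sin(-57.0°)) = 7.788 - j11.99 V
  V2 = 5.47·(cos(124.6°) + j·sin(124.6°)) = -3.106 + j4.503 V
  V3 = 48·(cos(-45.0°) + j·sin(-45.0°)) = 33.94 - j33.94 V
  V4 = 40.9·(cos(90.0°) + j·sin(90.0°)) = 0 + j40.9 V
Step 2 — Sum components: V_total = 38.62 - j0.5316 V.
Step 3 — Convert to polar: |V_total| = 38.63 V, ∠V_total = -0.8°.

V_total = 38.63∠-0.8° V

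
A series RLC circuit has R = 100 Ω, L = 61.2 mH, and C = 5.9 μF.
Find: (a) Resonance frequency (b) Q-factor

Step 1 — Resonance condition Im(Z)=0 gives ω₀ = 1/√(LC).
Step 2 — ω₀ = 1/√(0.0612·5.9e-06) = 1664 rad/s.
Step 3 — f₀ = ω₀/(2π) = 264.9 Hz.
Step 4 — Series Q: Q = ω₀L/R = 1664·0.0612/100 = 1.018.

(a) f₀ = 264.9 Hz  (b) Q = 1.018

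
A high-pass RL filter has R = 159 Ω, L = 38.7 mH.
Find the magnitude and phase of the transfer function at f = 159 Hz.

Step 1 — Angular frequency: ω = 2π·159 = 999 rad/s.
Step 2 — Transfer function: H(jω) = jωL/(R + jωL).
Step 3 — Numerator jωL = j·38.66; denominator R + jωL = 159 + j38.66.
Step 4 — H = 0.05583 + j0.2296.
Step 5 — Magnitude: |H| = 0.2363 (-12.5 dB); phase: φ = 76.3°.

|H| = 0.2363 (-12.5 dB), φ = 76.3°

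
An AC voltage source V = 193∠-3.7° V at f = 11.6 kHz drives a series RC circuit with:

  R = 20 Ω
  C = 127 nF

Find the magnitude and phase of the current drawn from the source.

Step 1 — Angular frequency: ω = 2π·f = 2π·1.16e+04 = 7.288e+04 rad/s.
Step 2 — Component impedances:
  R: Z = R = 20 Ω
  C: Z = 1/(jωC) = -j/(ω·C) = 0 - j108 Ω
Step 3 — Series combination: Z_total = R + C = 20 - j108 Ω = 109.9∠-79.5° Ω.
Step 4 — Source phasor: V = 193∠-3.7° V = 192.6 - j12.45 V.
Step 5 — Ohm's law: I = V / Z_total = (192.6 - j12.45) / (20 - j108) = 0.4306 + j1.703 A.
Step 6 — Convert to polar: |I| = 1.757 A, ∠I = 75.8°.

I = 1.757∠75.8° A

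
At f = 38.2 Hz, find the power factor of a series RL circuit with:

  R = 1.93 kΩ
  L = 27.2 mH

Step 1 — Angular frequency: ω = 2π·f = 2π·38.2 = 240 rad/s.
Step 2 — Component impedances:
  R: Z = R = 1930 Ω
  L: Z = jωL = j·240·0.0272 = 0 + j6.528 Ω
Step 3 — Series combination: Z_total = R + L = 1930 + j6.528 Ω = 1930∠0.2° Ω.
Step 4 — Power factor: PF = cos(φ) = Re(Z)/|Z| = 1930/1930 = 1.
Step 5 — Type: Im(Z) = 6.528 ⇒ lagging (phase φ = 0.2°).

PF = 1 (lagging, φ = 0.2°)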